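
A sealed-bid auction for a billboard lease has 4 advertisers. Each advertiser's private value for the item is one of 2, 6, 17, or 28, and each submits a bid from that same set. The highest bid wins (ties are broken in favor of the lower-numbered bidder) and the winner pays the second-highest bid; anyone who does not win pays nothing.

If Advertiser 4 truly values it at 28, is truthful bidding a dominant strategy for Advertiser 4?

Check each profile of the others' bids and compare truth against every alternative bid.
Others bid (2, 2, 17): truth gives 11, best alternative gives 0.
Others bid (2, 6, 17): truth gives 11, best alternative gives 0.
Others bid (2, 17, 2): truth gives 11, best alternative gives 0.
Others bid (2, 17, 6): truth gives 11, best alternative gives 0.
Others bid (2, 17, 17): truth gives 11, best alternative gives 0.
Others bid (6, 2, 17): truth gives 11, best alternative gives 0.
(Remaining 58 profiles checked similarly; truth is weakly best in each.)
In every case the truthful bid is at least as good as any alternative, so it is a dominant strategy.

Yes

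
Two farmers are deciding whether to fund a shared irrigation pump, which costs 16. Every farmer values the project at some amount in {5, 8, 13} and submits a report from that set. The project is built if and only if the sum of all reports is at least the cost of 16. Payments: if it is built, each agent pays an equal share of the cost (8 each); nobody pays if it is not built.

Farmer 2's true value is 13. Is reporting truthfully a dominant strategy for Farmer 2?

Yes

Check each profile of the others' reports and compare truth against every alternative report.
Others report (5): truth gives 5, best alternative gives 0.
Others report (8): truth gives 5, best alternative gives 5.
Others report (13): truth gives 5, best alternative gives 5.
In every case the truthful report is at least as good as any alternative, so it is a dominant strategy.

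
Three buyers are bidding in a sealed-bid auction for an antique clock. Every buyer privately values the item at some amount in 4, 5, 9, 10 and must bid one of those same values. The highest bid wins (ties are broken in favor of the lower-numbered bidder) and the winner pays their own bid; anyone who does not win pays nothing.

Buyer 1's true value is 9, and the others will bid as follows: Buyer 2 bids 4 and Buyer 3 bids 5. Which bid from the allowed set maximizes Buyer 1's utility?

Bid 4: loses, pays 0, utility 0.
Bid 5: wins, pays 5, utility 9 - 5 = 4.
Bid 9: wins, pays 9, utility 9 - 9 = 0.
Bid 10: wins, pays 10, utility 9 - 10 = -1.
The best choice is 5 with utility 4.

5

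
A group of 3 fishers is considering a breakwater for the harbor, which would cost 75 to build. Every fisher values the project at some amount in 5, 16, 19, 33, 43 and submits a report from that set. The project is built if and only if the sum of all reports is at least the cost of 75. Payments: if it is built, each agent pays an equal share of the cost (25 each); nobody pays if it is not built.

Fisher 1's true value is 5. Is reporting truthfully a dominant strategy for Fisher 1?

Check each profile of the others' reports and compare truth against every alternative report.
Others report (16, 43): truth gives 0, best alternative gives -20.
Others report (19, 43): truth gives 0, best alternative gives -20.
Others report (33, 33): truth gives 0, best alternative gives -20.
Others report (43, 16): truth gives 0, best alternative gives -20.
Others report (43, 19): truth gives 0, best alternative gives -20.
Others report (33, 43): truth gives -20, best alternative gives -20.
(Remaining 19 profiles checked similarly; truth is weakly best in each.)
In every case the truthful report is at least as good as any alternative, so it is a dominant strategy.

Yes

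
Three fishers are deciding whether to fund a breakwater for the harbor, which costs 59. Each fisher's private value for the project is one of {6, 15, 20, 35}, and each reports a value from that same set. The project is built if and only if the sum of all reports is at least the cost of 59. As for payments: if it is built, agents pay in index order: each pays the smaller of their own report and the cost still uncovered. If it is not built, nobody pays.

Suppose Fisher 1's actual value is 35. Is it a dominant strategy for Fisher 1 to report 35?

Consider the case where Fisher 2 reports 6 and Fisher 3 reports 35.
Truthful report 35: project built, pays 35, utility 35 - 35 = 0.
Report 20 instead: project built, pays 20, utility 35 - 20 = 15.
Since 15 > 0, reporting 20 is strictly better here, so truthful reporting is not dominant.

No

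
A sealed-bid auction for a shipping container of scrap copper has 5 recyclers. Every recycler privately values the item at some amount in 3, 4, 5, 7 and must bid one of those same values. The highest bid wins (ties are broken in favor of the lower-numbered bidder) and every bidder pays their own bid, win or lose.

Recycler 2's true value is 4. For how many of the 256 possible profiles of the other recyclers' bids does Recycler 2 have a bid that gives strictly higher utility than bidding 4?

Others bid (3, 3, 3, 5): truth gives -4; bid 5 gives -1 > -4. Violating.
Others bid (3, 3, 3, 7): truth gives -4; bid 3 gives -3 > -4. Violating.
Others bid (3, 3, 4, 5): truth gives -4; bid 5 gives -1 > -4. Violating.
Others bid (3, 3, 4, 7): truth gives -4; bid 3 gives -3 > -4. Violating.
Others bid (3, 3, 3, 3): truth gives 0; no alternative beats it.
Others bid (3, 3, 3, 4): truth gives 0; no alternative beats it.
(Checking all 256 profiles: 248 have a profitable deviation, 8 do not.)

248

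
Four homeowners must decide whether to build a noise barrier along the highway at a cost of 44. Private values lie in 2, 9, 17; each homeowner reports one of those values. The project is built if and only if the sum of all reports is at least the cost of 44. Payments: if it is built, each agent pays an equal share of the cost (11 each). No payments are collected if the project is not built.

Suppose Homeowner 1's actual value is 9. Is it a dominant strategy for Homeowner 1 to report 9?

No

Consider the case where Homeowner 2 reports 2, Homeowner 3 reports 17 and Homeowner 4 reports 17.
Truthful report 9: project built, pays 11, utility 9 - 11 = -2.
Report 2 instead: project not built, utility 0.
Since 0 > -2, reporting 2 is strictly better here, so truthful reporting is not dominant.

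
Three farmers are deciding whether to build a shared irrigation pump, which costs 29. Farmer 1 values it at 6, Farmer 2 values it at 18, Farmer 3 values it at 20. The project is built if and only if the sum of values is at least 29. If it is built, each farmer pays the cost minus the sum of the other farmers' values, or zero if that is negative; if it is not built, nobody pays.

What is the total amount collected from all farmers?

Total value 44 ≥ cost 29, so it is built.
Farmer 1: others sum to 38; max(0, 29 - 38) = 0.
Farmer 2: others sum to 26; max(0, 29 - 26) = 3.
Farmer 3: others sum to 24; max(0, 29 - 24) = 5.
Total collected = 0 + 3 + 5 = 8.

8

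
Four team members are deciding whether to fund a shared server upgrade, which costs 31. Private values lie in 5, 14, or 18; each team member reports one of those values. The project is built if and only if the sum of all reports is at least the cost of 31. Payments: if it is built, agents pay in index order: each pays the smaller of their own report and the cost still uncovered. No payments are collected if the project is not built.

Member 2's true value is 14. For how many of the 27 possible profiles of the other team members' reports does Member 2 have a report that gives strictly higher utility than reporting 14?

Others report (5, 5, 18): truth gives 0; report 5 gives 9 > 0. Violating.
Others report (5, 14, 14): truth gives 0; report 5 gives 9 > 0. Violating.
Others report (5, 14, 18): truth gives 0; report 5 gives 9 > 0. Violating.
Others report (5, 18, 5): truth gives 0; report 5 gives 9 > 0. Violating.
Others report (5, 5, 5): truth gives 0; no alternative beats it.
Others report (5, 5, 14): truth gives 0; no alternative beats it.
(Checking all 27 profiles: 23 have a profitable deviation, 4 do not.)

23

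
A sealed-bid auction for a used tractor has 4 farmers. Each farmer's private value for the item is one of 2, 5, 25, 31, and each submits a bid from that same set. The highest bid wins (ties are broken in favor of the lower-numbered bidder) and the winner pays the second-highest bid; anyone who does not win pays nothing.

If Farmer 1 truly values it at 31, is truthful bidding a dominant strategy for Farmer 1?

Check each profile of the others' bids and compare truth against every alternative bid.
Others bid (2, 2, 2): truth gives 29, best alternative gives 29.
Others bid (2, 2, 5): truth gives 26, best alternative gives 26.
Others bid (2, 5, 2): truth gives 26, best alternative gives 26.
Others bid (2, 5, 5): truth gives 26, best alternative gives 26.
Others bid (5, 2, 2): truth gives 26, best alternative gives 26.
Others bid (5, 2, 5): truth gives 26, best alternative gives 26.
(Remaining 58 profiles checked similarly; truth is weakly best in each.)
In every case the truthful bid is at least as good as any alternative, so it is a dominant strategy.

Yes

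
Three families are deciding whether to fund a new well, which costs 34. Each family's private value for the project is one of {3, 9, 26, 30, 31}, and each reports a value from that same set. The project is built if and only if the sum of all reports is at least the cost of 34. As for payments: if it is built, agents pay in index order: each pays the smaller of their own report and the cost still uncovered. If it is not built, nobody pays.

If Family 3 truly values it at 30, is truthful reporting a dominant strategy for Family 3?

Check each profile of the others' reports and compare truth against every alternative report.
Others report (3, 31): truth gives 30, best alternative gives 30.
Others report (9, 26): truth gives 30, best alternative gives 30.
Others report (9, 30): truth gives 30, best alternative gives 30.
Others report (9, 31): truth gives 30, best alternative gives 30.
Others report (26, 9): truth gives 30, best alternative gives 30.
Others report (26, 26): truth gives 30, best alternative gives 30.
(Remaining 19 profiles checked similarly; truth is weakly best in each.)
In every case the truthful report is at least as good as any alternative, so it is a dominant strategy.

Yes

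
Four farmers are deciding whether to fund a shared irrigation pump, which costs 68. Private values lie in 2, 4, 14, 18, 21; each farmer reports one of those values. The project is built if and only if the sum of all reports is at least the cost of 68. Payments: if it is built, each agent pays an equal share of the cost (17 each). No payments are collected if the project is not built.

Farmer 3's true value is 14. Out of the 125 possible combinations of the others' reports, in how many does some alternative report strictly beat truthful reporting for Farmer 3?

11

Others report (14, 21, 21): truth gives -3; report 2 gives 0 > -3. Violating.
Others report (18, 18, 18): truth gives -3; report 2 gives 0 > -3. Violating.
Others report (18, 18, 21): truth gives -3; report 2 gives 0 > -3. Violating.
Others report (18, 21, 18): truth gives -3; report 2 gives 0 > -3. Violating.
Others report (2, 2, 2): truth gives 0; no alternative beats it.
Others report (2, 2, 4): truth gives 0; no alternative beats it.
(Checking all 125 profiles: 11 have a profitable deviation, 114 do not.)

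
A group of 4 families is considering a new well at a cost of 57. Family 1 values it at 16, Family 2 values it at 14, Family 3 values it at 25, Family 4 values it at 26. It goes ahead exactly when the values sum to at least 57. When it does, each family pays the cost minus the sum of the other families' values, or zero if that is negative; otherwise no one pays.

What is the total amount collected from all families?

Total value 81 ≥ cost 57, so it is built.
Family 1: others sum to 65; max(0, 57 - 65) = 0.
Family 2: others sum to 67; max(0, 57 - 67) = 0.
Family 3: others sum to 56; max(0, 57 - 56) = 1.
Family 4: others sum to 55; max(0, 57 - 55) = 2.
Total collected = 0 + 0 + 1 + 2 = 3.

3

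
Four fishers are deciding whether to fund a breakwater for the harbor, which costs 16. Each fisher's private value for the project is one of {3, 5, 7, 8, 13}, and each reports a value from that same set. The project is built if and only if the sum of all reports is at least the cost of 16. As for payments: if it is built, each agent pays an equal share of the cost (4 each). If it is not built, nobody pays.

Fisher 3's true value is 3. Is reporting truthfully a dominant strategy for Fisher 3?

Yes

Check each profile of the others' reports and compare truth against every alternative report.
Others report (3, 3, 5): truth gives 0, best alternative gives -1.
Others report (3, 5, 3): truth gives 0, best alternative gives -1.
Others report (5, 3, 3): truth gives 0, best alternative gives -1.
Others report (3, 3, 7): truth gives -1, best alternative gives -1.
Others report (3, 3, 8): truth gives -1, best alternative gives -1.
Others report (3, 3, 13): truth gives -1, best alternative gives -1.
(Remaining 119 profiles checked similarly; truth is weakly best in each.)
In every case the truthful report is at least as good as any alternative, so it is a dominant strategy.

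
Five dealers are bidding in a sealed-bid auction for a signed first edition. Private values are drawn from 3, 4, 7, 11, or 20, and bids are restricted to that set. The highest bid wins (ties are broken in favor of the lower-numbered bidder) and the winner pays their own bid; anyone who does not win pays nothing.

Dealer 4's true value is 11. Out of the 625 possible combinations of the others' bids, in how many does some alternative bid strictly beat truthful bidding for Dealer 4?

Others bid (3, 3, 3, 3): truth gives 0; bid 4 gives 7 > 0. Violating.
Others bid (3, 3, 3, 4): truth gives 0; bid 4 gives 7 > 0. Violating.
Others bid (3, 3, 3, 7): truth gives 0; bid 7 gives 4 > 0. Violating.
Others bid (3, 3, 4, 3): truth gives 0; bid 7 gives 4 > 0. Violating.
Others bid (3, 3, 3, 11): truth gives 0; no alternative beats it.
Others bid (3, 3, 3, 20): truth gives 0; no alternative beats it.
(Checking all 625 profiles: 24 have a profitable deviation, 601 do not.)

24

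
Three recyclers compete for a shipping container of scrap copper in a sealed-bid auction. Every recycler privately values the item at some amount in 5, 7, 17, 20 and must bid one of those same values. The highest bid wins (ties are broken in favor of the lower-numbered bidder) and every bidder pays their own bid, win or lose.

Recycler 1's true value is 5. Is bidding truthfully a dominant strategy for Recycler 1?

Consider the case where Recycler 2 bids 5 and Recycler 3 bids 7.
Truthful bid 5: loses but pays 5, utility -5.
Bid 7 instead: wins, pays 7, utility 5 - 7 = -2.
Since -2 > -5, bidding 7 is strictly better here, so truthful bidding is not dominant.

No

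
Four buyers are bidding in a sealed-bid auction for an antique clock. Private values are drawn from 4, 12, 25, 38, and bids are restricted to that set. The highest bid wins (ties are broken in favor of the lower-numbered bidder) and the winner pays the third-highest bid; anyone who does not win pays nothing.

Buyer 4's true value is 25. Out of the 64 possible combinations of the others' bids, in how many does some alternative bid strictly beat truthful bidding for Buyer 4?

12

Others bid (4, 4, 25): truth gives 0; bid 38 gives 21 > 0. Violating.
Others bid (4, 12, 25): truth gives 0; bid 38 gives 13 > 0. Violating.
Others bid (4, 25, 4): truth gives 0; bid 38 gives 21 > 0. Violating.
Others bid (4, 25, 12): truth gives 0; bid 38 gives 13 > 0. Violating.
Others bid (4, 4, 4): truth gives 21; no alternative beats it.
Others bid (4, 4, 12): truth gives 21; no alternative beats it.
(Checking all 64 profiles: 12 have a profitable deviation, 52 do not.)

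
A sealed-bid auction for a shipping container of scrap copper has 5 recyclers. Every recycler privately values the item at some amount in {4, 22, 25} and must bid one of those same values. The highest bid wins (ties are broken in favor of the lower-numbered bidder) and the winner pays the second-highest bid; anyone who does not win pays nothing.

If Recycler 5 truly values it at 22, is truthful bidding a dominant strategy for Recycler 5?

Check each profile of the others' bids and compare truth against every alternative bid.
Others bid (4, 4, 4, 4): truth gives 18, best alternative gives 18.
Others bid (4, 4, 4, 22): truth gives 0, best alternative gives 0.
Others bid (4, 4, 4, 25): truth gives 0, best alternative gives 0.
Others bid (4, 4, 22, 4): truth gives 0, best alternative gives 0.
Others bid (4, 4, 22, 22): truth gives 0, best alternative gives 0.
Others bid (4, 4, 22, 25): truth gives 0, best alternative gives 0.
(Remaining 75 profiles checked similarly; truth is weakly best in each.)
In every case the truthful bid is at least as good as any alternative, so it is a dominant strategy.

Yes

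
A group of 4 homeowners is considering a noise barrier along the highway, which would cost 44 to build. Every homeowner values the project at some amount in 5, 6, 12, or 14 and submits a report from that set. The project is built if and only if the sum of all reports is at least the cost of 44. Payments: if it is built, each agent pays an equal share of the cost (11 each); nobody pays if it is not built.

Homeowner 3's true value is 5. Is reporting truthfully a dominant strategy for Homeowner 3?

Check each profile of the others' reports and compare truth against every alternative report.
Others report (12, 12, 14): truth gives 0, best alternative gives -6.
Others report (12, 14, 12): truth gives 0, best alternative gives -6.
Others report (14, 12, 12): truth gives 0, best alternative gives -6.
Others report (12, 14, 14): truth gives -6, best alternative gives -6.
Others report (14, 12, 14): truth gives -6, best alternative gives -6.
Others report (14, 14, 12): truth gives -6, best alternative gives -6.
(Remaining 58 profiles checked similarly; truth is weakly best in each.)
In every case the truthful report is at least as good as any alternative, so it is a dominant strategy.

Yes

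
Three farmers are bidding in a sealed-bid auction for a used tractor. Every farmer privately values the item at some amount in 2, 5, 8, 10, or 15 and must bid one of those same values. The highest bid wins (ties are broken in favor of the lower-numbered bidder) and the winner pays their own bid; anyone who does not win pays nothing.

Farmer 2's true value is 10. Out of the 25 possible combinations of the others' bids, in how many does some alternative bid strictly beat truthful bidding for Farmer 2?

6

Others bid (2, 2): truth gives 0; bid 5 gives 5 > 0. Violating.
Others bid (2, 5): truth gives 0; bid 5 gives 5 > 0. Violating.
Others bid (2, 8): truth gives 0; bid 8 gives 2 > 0. Violating.
Others bid (5, 2): truth gives 0; bid 8 gives 2 > 0. Violating.
Others bid (2, 10): truth gives 0; no alternative beats it.
Others bid (2, 15): truth gives 0; no alternative beats it.
(Checking all 25 profiles: 6 have a profitable deviation, 19 do not.)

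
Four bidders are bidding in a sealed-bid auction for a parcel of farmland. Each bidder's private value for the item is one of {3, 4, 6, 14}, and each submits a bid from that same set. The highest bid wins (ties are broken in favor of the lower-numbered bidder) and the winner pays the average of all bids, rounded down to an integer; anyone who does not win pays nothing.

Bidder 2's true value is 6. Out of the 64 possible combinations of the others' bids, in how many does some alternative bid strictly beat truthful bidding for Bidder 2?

3

Others bid (3, 3, 4): truth gives 2; bid 4 gives 3 > 2. Violating.
Others bid (3, 4, 3): truth gives 2; bid 4 gives 3 > 2. Violating.
Others bid (3, 4, 4): truth gives 2; bid 4 gives 3 > 2. Violating.
Others bid (3, 3, 3): truth gives 3; no alternative beats it.
Others bid (3, 3, 6): truth gives 2; no alternative beats it.
(Checking all 64 profiles: 3 have a profitable deviation, 61 do not.)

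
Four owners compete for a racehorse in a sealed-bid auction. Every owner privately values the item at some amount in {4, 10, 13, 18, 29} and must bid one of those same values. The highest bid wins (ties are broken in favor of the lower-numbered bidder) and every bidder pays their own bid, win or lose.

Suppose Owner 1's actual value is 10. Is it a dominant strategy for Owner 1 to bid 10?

Consider the case where Owner 2 bids 4, Owner 3 bids 4 and Owner 4 bids 4.
Truthful bid 10: wins, pays 10, utility 10 - 10 = 0.
Bid 4 instead: wins, pays 4, utility 10 - 4 = 6.
Since 6 > 0, bidding 4 is strictly better here, so truthful bidding is not dominant.

No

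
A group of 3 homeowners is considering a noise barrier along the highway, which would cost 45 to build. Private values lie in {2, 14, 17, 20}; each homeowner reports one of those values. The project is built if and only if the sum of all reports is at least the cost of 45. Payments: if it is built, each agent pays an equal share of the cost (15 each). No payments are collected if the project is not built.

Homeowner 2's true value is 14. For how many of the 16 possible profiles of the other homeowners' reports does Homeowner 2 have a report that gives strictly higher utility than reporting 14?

Others report (14, 17): truth gives -1; report 2 gives 0 > -1. Violating.
Others report (14, 20): truth gives -1; report 2 gives 0 > -1. Violating.
Others report (17, 14): truth gives -1; report 2 gives 0 > -1. Violating.
Others report (17, 17): truth gives -1; report 2 gives 0 > -1. Violating.
Others report (2, 2): truth gives 0; no alternative beats it.
Others report (2, 14): truth gives 0; no alternative beats it.
(Checking all 16 profiles: 8 have a profitable deviation, 8 do not.)

8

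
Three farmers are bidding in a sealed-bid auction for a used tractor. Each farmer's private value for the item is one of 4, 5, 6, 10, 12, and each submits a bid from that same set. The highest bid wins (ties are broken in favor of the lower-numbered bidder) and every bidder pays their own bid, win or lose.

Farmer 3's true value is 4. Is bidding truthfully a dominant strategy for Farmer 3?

No

Consider the case where Farmer 1 bids 4 and Farmer 2 bids 4.
Truthful bid 4: loses but pays 4, utility -4.
Bid 5 instead: wins, pays 5, utility 4 - 5 = -1.
Since -1 > -4, bidding 5 is strictly better here, so truthful bidding is not dominant.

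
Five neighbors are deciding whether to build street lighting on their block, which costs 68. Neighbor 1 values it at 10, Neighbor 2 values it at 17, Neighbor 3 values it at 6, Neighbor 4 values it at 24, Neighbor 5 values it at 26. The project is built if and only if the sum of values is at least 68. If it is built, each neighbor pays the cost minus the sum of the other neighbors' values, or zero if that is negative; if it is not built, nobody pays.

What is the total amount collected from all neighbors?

Total value 83 ≥ cost 68, so it is built.
Neighbor 1: others sum to 73; max(0, 68 - 73) = 0.
Neighbor 2: others sum to 66; max(0, 68 - 66) = 2.
Neighbor 3: others sum to 77; max(0, 68 - 77) = 0.
Neighbor 4: others sum to 59; max(0, 68 - 59) = 9.
Neighbor 5: others sum to 57; max(0, 68 - 57) = 11.
Total collected = 0 + 2 + 0 + 9 + 11 = 22.

22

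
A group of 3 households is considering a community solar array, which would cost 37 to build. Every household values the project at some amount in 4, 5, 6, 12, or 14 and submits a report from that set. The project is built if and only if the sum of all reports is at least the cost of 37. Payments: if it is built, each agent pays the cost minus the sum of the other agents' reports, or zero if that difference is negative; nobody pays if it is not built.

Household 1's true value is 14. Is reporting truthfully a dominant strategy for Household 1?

Yes

Check each profile of the others' reports and compare truth against every alternative report.
Others report (12, 12): truth gives 1, best alternative gives 0.
Others report (14, 14): truth gives 5, best alternative gives 5.
Others report (12, 14): truth gives 3, best alternative gives 3.
Others report (14, 12): truth gives 3, best alternative gives 3.
Others report (4, 4): truth gives 0, best alternative gives 0.
Others report (4, 5): truth gives 0, best alternative gives 0.
(Remaining 19 profiles checked similarly; truth is weakly best in each.)
In every case the truthful report is at least as good as any alternative, so it is a dominant strategy.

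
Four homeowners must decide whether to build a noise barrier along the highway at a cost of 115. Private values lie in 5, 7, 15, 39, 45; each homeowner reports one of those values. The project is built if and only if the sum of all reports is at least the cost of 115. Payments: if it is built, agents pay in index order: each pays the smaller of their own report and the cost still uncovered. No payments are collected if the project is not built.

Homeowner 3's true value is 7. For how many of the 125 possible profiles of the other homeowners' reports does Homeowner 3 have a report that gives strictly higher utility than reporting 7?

8

Others report (39, 39, 39): truth gives 0; report 5 gives 2 > 0. Violating.
Others report (39, 39, 45): truth gives 0; report 5 gives 2 > 0. Violating.
Others report (39, 45, 39): truth gives 0; report 5 gives 2 > 0. Violating.
Others report (39, 45, 45): truth gives 0; report 5 gives 2 > 0. Violating.
Others report (5, 5, 5): truth gives 0; no alternative beats it.
Others report (5, 5, 7): truth gives 0; no alternative beats it.
(Checking all 125 profiles: 8 have a profitable deviation, 117 do not.)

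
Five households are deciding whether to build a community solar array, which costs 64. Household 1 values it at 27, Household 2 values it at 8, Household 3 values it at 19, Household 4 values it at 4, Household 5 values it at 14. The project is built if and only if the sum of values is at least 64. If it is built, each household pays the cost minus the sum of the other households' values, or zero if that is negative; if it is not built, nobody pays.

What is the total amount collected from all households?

Total value 72 ≥ cost 64, so it is built.
Household 1: others sum to 45; max(0, 64 - 45) = 19.
Household 2: others sum to 64; max(0, 64 - 64) = 0.
Household 3: others sum to 53; max(0, 64 - 53) = 11.
Household 4: others sum to 68; max(0, 64 - 68) = 0.
Household 5: others sum to 58; max(0, 64 - 58) = 6.
Total collected = 19 + 0 + 11 + 0 + 6 = 36.

36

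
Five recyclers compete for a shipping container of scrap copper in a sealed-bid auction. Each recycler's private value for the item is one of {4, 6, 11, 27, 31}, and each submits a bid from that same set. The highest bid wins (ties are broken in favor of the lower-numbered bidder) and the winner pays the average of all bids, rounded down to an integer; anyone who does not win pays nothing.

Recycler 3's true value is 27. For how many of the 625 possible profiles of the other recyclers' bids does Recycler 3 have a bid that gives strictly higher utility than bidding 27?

Others bid (4, 4, 4, 4): truth gives 19; bid 6 gives 23 > 19. Violating.
Others bid (4, 4, 4, 6): truth gives 18; bid 6 gives 23 > 18. Violating.
Others bid (4, 4, 4, 11): truth gives 17; bid 11 gives 21 > 17. Violating.
Others bid (4, 4, 4, 31): truth gives 0; bid 31 gives 13 > 0. Violating.
Others bid (4, 4, 4, 27): truth gives 14; no alternative beats it.
Others bid (4, 4, 6, 27): truth gives 14; no alternative beats it.
(Checking all 625 profiles: 288 have a profitable deviation, 337 do not.)

288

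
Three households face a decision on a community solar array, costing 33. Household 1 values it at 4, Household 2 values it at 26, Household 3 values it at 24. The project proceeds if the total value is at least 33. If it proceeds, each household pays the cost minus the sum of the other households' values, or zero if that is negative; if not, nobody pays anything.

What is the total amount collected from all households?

8

Total value 54 ≥ cost 33, so it is built.
Household 1: others sum to 50; max(0, 33 - 50) = 0.
Household 2: others sum to 28; max(0, 33 - 28) = 5.
Household 3: others sum to 30; max(0, 33 - 30) = 3.
Total collected = 0 + 5 + 3 = 8.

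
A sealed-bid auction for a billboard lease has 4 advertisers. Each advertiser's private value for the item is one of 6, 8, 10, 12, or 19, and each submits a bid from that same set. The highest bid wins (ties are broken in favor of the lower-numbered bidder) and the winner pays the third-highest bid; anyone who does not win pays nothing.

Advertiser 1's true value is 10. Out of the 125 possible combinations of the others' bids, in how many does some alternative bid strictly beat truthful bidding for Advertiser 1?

Others bid (6, 6, 12): truth gives 0; bid 12 gives 4 > 0. Violating.
Others bid (6, 6, 19): truth gives 0; bid 19 gives 4 > 0. Violating.
Others bid (6, 8, 12): truth gives 0; bid 12 gives 2 > 0. Violating.
Others bid (6, 8, 19): truth gives 0; bid 19 gives 2 > 0. Violating.
Others bid (6, 6, 6): truth gives 4; no alternative beats it.
Others bid (6, 6, 8): truth gives 4; no alternative beats it.
(Checking all 125 profiles: 24 have a profitable deviation, 101 do not.)

24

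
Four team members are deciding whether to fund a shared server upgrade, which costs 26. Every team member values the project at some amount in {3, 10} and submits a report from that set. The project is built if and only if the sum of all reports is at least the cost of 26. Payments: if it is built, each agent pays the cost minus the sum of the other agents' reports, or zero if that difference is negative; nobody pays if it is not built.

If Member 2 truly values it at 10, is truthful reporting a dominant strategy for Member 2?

Yes

Check each profile of the others' reports and compare truth against every alternative report.
Others report (10, 10, 10): truth gives 10, best alternative gives 10.
Others report (3, 10, 10): truth gives 7, best alternative gives 7.
Others report (10, 3, 10): truth gives 7, best alternative gives 7.
Others report (10, 10, 3): truth gives 7, best alternative gives 7.
Others report (3, 3, 3): truth gives 0, best alternative gives 0.
Others report (3, 3, 10): truth gives 0, best alternative gives 0.
(Remaining 2 profiles checked similarly; truth is weakly best in each.)
In every case the truthful report is at least as good as any alternative, so it is a dominant strategy.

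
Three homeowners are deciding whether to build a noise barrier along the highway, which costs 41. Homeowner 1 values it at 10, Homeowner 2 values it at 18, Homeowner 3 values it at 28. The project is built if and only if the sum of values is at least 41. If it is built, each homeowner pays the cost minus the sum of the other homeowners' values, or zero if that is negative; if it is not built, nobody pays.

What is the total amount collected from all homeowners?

16

Total value 56 ≥ cost 41, so it is built.
Homeowner 1: others sum to 46; max(0, 41 - 46) = 0.
Homeowner 2: others sum to 38; max(0, 41 - 38) = 3.
Homeowner 3: others sum to 28; max(0, 41 - 28) = 13.
Total collected = 0 + 3 + 13 = 16.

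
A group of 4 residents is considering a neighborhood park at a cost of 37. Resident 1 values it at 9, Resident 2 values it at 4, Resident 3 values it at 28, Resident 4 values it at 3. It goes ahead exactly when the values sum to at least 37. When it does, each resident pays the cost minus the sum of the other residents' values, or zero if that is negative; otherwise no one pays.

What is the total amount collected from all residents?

Total value 44 ≥ cost 37, so it is built.
Resident 1: others sum to 35; max(0, 37 - 35) = 2.
Resident 2: others sum to 40; max(0, 37 - 40) = 0.
Resident 3: others sum to 16; max(0, 37 - 16) = 21.
Resident 4: others sum to 41; max(0, 37 - 41) = 0.
Total collected = 2 + 0 + 21 + 0 = 23.

23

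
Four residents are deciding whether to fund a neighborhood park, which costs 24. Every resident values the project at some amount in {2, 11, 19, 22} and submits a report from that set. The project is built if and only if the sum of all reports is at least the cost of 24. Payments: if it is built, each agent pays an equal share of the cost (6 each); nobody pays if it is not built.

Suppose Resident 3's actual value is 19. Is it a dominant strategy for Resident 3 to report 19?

Yes

Check each profile of the others' reports and compare truth against every alternative report.
Others report (2, 2, 2): truth gives 13, best alternative gives 13.
Others report (2, 2, 11): truth gives 13, best alternative gives 13.
Others report (2, 2, 19): truth gives 13, best alternative gives 13.
Others report (2, 2, 22): truth gives 13, best alternative gives 13.
Others report (2, 11, 2): truth gives 13, best alternative gives 13.
Others report (2, 11, 11): truth gives 13, best alternative gives 13.
(Remaining 58 profiles checked similarly; truth is weakly best in each.)
In every case the truthful report is at least as good as any alternative, so it is a dominant strategy.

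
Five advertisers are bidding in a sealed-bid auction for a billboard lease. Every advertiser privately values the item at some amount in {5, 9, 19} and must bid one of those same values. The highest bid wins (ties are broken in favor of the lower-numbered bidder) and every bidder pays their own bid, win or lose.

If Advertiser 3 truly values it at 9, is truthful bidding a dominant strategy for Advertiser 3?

No

Consider the case where Advertiser 1 bids 5, Advertiser 2 bids 5, Advertiser 4 bids 5 and Advertiser 5 bids 19.
Truthful bid 9: loses but pays 9, utility -9.
Bid 5 instead: loses but pays 5, utility -5.
Since -5 > -9, bidding 5 is strictly better here, so truthful bidding is not dominant.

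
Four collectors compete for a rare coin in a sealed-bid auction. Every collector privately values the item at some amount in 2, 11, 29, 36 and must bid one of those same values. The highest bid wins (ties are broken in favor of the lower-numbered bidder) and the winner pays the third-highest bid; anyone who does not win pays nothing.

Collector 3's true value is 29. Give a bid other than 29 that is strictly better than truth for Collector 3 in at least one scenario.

Suppose Collector 1 bids 2, Collector 2 bids 2 and Collector 4 bids 36.
Bid 29: loses, pays 0, utility 0.
Bid 36: wins, pays 2, utility 29 - 2 = 27.
So bidding 36 beats truth here (27 > 0).

36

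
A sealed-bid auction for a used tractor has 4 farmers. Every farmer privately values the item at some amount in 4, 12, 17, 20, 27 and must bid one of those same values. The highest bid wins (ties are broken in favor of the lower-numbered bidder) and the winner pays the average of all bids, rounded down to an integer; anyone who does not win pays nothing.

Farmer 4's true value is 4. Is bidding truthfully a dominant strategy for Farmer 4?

Yes

Check each profile of the others' bids and compare truth against every alternative bid.
Others bid (4, 4, 4): truth gives 0, best alternative gives -2.
Others bid (4, 4, 12): truth gives 0, best alternative gives 0.
Others bid (4, 4, 17): truth gives 0, best alternative gives 0.
Others bid (4, 4, 20): truth gives 0, best alternative gives 0.
Others bid (4, 4, 27): truth gives 0, best alternative gives 0.
Others bid (4, 12, 4): truth gives 0, best alternative gives 0.
(Remaining 119 profiles checked similarly; truth is weakly best in each.)
In every case the truthful bid is at least as good as any alternative, so it is a dominant strategy.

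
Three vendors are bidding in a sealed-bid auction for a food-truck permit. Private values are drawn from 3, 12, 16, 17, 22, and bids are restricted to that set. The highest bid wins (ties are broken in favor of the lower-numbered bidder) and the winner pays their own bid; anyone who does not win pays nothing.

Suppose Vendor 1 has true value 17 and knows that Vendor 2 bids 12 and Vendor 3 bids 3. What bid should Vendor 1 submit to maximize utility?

Bid 3: loses, pays 0, utility 0.
Bid 12: wins, pays 12, utility 17 - 12 = 5.
Bid 16: wins, pays 16, utility 17 - 16 = 1.
Bid 17: wins, pays 17, utility 17 - 17 = 0.
Bid 22: wins, pays 22, utility 17 - 22 = -5.
The best choice is 12 with utility 5.

12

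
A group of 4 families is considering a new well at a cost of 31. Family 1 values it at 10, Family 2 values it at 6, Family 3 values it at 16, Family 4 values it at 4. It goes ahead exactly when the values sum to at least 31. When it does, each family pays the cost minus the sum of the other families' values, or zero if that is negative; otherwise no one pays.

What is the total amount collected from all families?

Total value 36 ≥ cost 31, so it is built.
Family 1: others sum to 26; max(0, 31 - 26) = 5.
Family 2: others sum to 30; max(0, 31 - 30) = 1.
Family 3: others sum to 20; max(0, 31 - 20) = 11.
Family 4: others sum to 32; max(0, 31 - 32) = 0.
Total collected = 5 + 1 + 11 + 0 = 17.

17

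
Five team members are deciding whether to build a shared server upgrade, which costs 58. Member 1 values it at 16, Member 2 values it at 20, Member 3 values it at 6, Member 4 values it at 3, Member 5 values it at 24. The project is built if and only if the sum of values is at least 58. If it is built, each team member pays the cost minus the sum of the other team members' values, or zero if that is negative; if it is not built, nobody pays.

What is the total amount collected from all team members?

Total value 69 ≥ cost 58, so it is built.
Member 1: others sum to 53; max(0, 58 - 53) = 5.
Member 2: others sum to 49; max(0, 58 - 49) = 9.
Member 3: others sum to 63; max(0, 58 - 63) = 0.
Member 4: others sum to 66; max(0, 58 - 66) = 0.
Member 5: others sum to 45; max(0, 58 - 45) = 13.
Total collected = 5 + 9 + 0 + 0 + 13 = 27.

27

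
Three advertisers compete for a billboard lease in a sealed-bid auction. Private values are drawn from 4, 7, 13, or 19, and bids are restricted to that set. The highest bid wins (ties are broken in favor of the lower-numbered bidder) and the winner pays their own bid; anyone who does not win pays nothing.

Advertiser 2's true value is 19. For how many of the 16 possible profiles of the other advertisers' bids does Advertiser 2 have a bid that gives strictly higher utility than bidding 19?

Others bid (4, 4): truth gives 0; bid 7 gives 12 > 0. Violating.
Others bid (4, 7): truth gives 0; bid 7 gives 12 > 0. Violating.
Others bid (4, 13): truth gives 0; bid 13 gives 6 > 0. Violating.
Others bid (7, 4): truth gives 0; bid 13 gives 6 > 0. Violating.
Others bid (4, 19): truth gives 0; no alternative beats it.
Others bid (7, 19): truth gives 0; no alternative beats it.
(Checking all 16 profiles: 6 have a profitable deviation, 10 do not.)

6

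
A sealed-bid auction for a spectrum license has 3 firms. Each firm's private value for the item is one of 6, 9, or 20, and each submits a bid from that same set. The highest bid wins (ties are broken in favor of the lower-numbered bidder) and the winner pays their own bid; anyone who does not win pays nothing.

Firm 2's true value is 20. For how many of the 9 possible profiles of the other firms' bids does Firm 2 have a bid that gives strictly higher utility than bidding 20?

2

Others bid (6, 6): truth gives 0; bid 9 gives 11 > 0. Violating.
Others bid (6, 9): truth gives 0; bid 9 gives 11 > 0. Violating.
Others bid (6, 20): truth gives 0; no alternative beats it.
Others bid (9, 6): truth gives 0; no alternative beats it.
(Checking all 9 profiles: 2 have a profitable deviation, 7 do not.)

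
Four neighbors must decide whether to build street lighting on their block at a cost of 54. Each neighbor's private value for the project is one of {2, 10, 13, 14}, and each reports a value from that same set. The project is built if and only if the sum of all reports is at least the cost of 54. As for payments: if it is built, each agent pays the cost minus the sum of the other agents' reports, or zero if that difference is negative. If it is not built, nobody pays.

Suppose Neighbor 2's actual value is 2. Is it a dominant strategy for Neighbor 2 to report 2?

Yes

Check each profile of the others' reports and compare truth against every alternative report.
Others report (2, 2, 2): truth gives 0, best alternative gives 0.
Others report (2, 2, 10): truth gives 0, best alternative gives 0.
Others report (2, 2, 13): truth gives 0, best alternative gives 0.
Others report (2, 2, 14): truth gives 0, best alternative gives 0.
Others report (2, 10, 2): truth gives 0, best alternative gives 0.
Others report (2, 10, 10): truth gives 0, best alternative gives 0.
(Remaining 58 profiles checked similarly; truth is weakly best in each.)
In every case the truthful report is at least as good as any alternative, so it is a dominant strategy.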